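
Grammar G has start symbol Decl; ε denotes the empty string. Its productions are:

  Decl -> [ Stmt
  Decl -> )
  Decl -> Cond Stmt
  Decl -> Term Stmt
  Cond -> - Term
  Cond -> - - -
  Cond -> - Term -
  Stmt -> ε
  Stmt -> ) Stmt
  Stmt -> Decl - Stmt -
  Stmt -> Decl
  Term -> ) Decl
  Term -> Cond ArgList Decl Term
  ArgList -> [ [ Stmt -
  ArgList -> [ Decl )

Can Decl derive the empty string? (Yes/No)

Nullable nonterminals: Stmt.
No production of Decl has an RHS whose symbols are all nullable, so Decl is not nullable.

No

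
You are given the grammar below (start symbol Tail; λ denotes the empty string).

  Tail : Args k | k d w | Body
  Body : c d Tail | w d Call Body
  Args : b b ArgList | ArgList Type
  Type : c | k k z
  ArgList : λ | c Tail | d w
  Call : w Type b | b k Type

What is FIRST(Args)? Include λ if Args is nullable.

{ b, c, d, k }

Args : b b ArgList contributes {b}.
From Args : ArgList Type: ArgList nullable, take FIRST(ArgList) ∪ FIRST(Type) = { c, d, k }.
Union: FIRST(Args) = { b, c, d, k }.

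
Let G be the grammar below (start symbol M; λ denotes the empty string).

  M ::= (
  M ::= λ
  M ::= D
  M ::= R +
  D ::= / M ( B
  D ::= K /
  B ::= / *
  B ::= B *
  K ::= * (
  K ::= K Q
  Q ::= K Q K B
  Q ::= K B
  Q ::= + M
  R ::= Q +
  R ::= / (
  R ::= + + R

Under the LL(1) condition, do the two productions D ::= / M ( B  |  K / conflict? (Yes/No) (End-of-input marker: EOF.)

FIRST(/ M ( B) = { / } and FIRST(K /) = { * }.
The FIRST sets are disjoint and neither alternative is nullable — no conflict.

No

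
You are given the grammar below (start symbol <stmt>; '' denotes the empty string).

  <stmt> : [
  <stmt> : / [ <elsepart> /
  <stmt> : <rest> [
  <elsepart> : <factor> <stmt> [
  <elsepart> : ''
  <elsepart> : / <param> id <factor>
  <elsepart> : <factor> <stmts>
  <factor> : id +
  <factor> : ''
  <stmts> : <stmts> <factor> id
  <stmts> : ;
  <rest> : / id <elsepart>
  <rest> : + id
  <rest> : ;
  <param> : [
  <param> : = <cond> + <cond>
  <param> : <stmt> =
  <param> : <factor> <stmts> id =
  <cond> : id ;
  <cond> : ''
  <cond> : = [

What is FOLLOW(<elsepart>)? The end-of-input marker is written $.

In <stmt> : / [ <elsepart> /: add FIRST(/) = { / }.
In <rest> : / id <elsepart>: <elsepart> is at the end, add FOLLOW(<rest>) = { [ }.
Union: FOLLOW(<elsepart>) = { /, [ }.

{ /, [ }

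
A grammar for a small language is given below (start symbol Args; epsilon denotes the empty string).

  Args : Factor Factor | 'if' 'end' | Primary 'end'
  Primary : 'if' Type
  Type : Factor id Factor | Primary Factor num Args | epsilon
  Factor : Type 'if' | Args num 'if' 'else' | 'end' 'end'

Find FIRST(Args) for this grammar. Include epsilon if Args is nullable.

From Args : Factor Factor: add FIRST(Factor) = { 'end', 'if' }.
Args : 'if' 'end' contributes {'if'}.
From Args : Primary 'end': add FIRST(Primary) = { 'if' }.
Union: FIRST(Args) = { 'end', 'if' }.

{ 'end', 'if' }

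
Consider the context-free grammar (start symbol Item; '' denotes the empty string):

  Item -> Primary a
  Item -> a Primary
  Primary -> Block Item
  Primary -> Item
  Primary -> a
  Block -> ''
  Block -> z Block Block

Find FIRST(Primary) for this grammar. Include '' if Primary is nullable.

{ a, z }

From Primary -> Block Item: Block nullable, take FIRST(Block) ∪ FIRST(Item) = { a, z }.
From Primary -> Item: add FIRST(Item) = { a, z }.
Primary -> a contributes {a}.
Union: FIRST(Primary) = { a, z }.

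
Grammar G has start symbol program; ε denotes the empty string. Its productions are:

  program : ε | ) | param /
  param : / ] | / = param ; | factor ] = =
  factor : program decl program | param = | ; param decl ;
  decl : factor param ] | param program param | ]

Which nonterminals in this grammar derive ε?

{ program }

Directly nullable (have an ε-production): program.
No other nonterminal has a production whose RHS symbols are all nullable.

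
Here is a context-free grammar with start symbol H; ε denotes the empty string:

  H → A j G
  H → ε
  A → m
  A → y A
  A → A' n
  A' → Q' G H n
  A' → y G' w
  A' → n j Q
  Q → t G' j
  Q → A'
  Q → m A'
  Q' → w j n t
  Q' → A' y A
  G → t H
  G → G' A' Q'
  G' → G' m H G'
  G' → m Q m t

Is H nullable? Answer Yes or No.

Yes

H has an ε-production, so H ⇒ ε.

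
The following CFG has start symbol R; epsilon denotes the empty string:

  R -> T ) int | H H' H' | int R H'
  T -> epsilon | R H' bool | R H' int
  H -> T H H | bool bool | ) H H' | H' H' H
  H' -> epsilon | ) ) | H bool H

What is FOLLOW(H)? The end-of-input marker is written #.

In R -> H H' H': add FIRST(H' H')\{epsilon} = { ), bool, int }.
  Since H' H' is nullable, also add FOLLOW(R) = { #, ), bool, int }.
In H -> T H H: add FIRST(H) = { ), bool, int }.
In H -> T H H: H is at the end, add FOLLOW(H) = { #, ), bool, int }.
In H -> ) H H': add FIRST(H')\{epsilon} = { ), bool, int }.
  Since H' is nullable, also add FOLLOW(H) = { #, ), bool, int }.
In H -> H' H' H: H is at the end, add FOLLOW(H) = { #, ), bool, int }.
In H' -> H bool H: add FIRST(bool H) = { bool }.
In H' -> H bool H: H is at the end, add FOLLOW(H') = { #, ), bool, int }.
Union: FOLLOW(H) = { #, ), bool, int }.

{ #, ), bool, int }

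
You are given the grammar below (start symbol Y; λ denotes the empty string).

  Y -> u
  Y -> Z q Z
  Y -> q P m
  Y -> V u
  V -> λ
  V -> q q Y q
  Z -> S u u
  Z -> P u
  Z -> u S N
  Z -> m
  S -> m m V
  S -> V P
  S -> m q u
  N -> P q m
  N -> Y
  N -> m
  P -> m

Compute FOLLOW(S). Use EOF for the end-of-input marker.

{ m, q, u }

In Z -> S u u: add FIRST(u u) = { u }.
In Z -> u S N: add FIRST(N) = { m, q, u }.
Union: FOLLOW(S) = { m, q, u }.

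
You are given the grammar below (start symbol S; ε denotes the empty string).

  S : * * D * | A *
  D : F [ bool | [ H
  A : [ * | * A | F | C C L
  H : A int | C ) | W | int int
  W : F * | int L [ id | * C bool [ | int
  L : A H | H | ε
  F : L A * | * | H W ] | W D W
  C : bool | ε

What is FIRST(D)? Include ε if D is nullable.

{ ), *, [, bool, int }

From D : F [ bool: add FIRST(F) = { ), *, [, bool, int }.
D : [ H contributes {[}.
Union: FIRST(D) = { ), *, [, bool, int }.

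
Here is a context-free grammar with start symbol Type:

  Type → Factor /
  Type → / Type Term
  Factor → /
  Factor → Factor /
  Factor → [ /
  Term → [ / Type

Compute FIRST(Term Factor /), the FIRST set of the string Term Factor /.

{ [ }

Add FIRST(Term) = { [ }; Term is not nullable, stop.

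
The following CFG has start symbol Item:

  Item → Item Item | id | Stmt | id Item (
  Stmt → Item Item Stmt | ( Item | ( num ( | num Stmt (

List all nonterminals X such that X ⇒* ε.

{ } (none)

No nonterminal has an empty production or an RHS whose symbols are all nullable.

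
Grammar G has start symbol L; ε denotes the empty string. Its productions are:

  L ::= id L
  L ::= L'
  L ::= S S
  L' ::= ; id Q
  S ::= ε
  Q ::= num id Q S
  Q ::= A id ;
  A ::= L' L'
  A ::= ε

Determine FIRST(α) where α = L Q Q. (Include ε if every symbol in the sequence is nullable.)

{ ;, id, num }

Add FIRST(L)\{ε} = { ;, id }; L is nullable, continue.
Add FIRST(Q) = { ;, id, num }; Q is not nullable, stop.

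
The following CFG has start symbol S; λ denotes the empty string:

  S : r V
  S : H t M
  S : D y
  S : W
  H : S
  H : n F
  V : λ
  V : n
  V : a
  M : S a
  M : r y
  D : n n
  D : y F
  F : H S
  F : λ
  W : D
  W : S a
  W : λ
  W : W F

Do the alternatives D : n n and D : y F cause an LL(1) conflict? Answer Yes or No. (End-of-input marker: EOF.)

FIRST(n n) = { n } and FIRST(y F) = { y }.
The FIRST sets are disjoint and neither alternative is nullable — no conflict.

No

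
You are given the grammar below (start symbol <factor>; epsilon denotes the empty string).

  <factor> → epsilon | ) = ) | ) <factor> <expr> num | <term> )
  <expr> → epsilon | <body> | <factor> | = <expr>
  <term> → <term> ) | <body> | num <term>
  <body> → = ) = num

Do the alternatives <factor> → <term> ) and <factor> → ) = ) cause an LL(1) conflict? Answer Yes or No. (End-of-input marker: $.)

FIRST(<term> )) = { =, num } and FIRST() = )) = { ) }.
The FIRST sets are disjoint and neither alternative is nullable — no conflict.

No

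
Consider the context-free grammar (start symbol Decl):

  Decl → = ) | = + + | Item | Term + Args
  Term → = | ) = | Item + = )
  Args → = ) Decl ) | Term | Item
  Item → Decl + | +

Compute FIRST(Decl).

Decl → = ) contributes {=}.
Decl → = + + contributes {=}.
From Decl → Item: add FIRST(Item) = { ), +, = }.
From Decl → Term + Args: add FIRST(Term) = { ), +, = }.
Union: FIRST(Decl) = { ), +, = }.

{ ), +, = }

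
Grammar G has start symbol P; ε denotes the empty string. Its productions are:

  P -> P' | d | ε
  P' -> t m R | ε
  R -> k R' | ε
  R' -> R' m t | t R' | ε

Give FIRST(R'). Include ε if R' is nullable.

From R' -> R' m t: R' nullable, take FIRST(R') ∪ {m} = { m, t }.
R' -> t R' contributes {t}.
R' -> ε contributes ε.
Union: FIRST(R') = { m, t, ε }.

{ m, t, ε }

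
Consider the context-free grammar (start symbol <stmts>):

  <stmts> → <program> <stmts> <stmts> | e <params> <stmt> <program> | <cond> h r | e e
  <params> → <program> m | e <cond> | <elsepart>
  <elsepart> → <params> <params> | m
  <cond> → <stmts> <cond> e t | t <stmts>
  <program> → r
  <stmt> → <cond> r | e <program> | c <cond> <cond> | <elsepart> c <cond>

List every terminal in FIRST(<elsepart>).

{ e, m, r }

From <elsepart> → <params> <params>: add FIRST(<params>) = { e, m, r }.
<elsepart> → m contributes {m}.
Union: FIRST(<elsepart>) = { e, m, r }.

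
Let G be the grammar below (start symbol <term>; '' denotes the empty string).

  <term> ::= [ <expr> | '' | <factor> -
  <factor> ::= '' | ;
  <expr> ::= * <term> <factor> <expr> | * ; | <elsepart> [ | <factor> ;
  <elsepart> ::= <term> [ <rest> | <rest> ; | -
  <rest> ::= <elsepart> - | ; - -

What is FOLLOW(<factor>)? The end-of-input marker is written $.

In <term> ::= <factor> -: add FIRST(-) = { - }.
In <expr> ::= * <term> <factor> <expr>: add FIRST(<expr>) = { *, -, ;, [ }.
In <expr> ::= <factor> ;: add FIRST(;) = { ; }.
Union: FOLLOW(<factor>) = { *, -, ;, [ }.

{ *, -, ;, [ }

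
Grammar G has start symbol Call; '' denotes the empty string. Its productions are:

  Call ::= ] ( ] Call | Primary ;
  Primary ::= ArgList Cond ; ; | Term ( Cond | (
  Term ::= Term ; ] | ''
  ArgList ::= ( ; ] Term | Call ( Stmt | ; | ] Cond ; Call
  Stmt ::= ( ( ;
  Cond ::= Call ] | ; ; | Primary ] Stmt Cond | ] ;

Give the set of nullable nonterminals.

{ Term }

Directly nullable (have an ''-production): Term.
No other nonterminal has a production whose RHS symbols are all nullable.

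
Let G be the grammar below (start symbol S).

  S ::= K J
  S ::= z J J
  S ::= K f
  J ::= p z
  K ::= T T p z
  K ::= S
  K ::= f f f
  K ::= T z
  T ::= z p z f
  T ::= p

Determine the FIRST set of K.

{ f, p, z }

From K ::= T T p z: add FIRST(T) = { p, z }.
From K ::= S: add FIRST(S) = { f, p, z }.
K ::= f f f contributes {f}.
From K ::= T z: add FIRST(T) = { p, z }.
Union: FIRST(K) = { f, p, z }.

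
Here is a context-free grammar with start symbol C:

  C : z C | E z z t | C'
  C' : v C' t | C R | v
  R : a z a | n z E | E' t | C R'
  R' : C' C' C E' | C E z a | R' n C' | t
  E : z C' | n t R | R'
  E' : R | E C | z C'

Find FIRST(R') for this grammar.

{ n, t, v, z }

From R' : C' C' C E': add FIRST(C') = { n, t, v, z }.
From R' : C E z a: add FIRST(C) = { n, t, v, z }.
From R' : R' n C': add FIRST(R') = { n, t, v, z }.
R' : t contributes {t}.
Union: FIRST(R') = { n, t, v, z }.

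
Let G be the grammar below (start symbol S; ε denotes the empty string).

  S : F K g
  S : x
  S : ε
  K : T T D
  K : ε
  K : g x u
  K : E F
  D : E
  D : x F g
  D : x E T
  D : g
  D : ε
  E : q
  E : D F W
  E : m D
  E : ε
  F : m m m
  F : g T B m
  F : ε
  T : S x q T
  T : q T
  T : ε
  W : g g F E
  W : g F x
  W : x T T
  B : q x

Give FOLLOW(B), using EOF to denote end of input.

In F : g T B m: add FIRST(m) = { m }.
Union: FOLLOW(B) = { m }.

{ m }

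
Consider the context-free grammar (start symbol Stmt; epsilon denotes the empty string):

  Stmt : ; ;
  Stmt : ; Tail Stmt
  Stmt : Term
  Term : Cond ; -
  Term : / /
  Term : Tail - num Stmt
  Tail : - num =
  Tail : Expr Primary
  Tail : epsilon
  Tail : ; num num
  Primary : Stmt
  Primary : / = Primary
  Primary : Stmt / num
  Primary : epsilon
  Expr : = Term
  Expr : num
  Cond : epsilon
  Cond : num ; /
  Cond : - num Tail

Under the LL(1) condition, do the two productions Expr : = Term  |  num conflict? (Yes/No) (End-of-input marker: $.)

FIRST(= Term) = { = } and FIRST(num) = { num }.
The FIRST sets are disjoint and neither alternative is nullable — no conflict.

No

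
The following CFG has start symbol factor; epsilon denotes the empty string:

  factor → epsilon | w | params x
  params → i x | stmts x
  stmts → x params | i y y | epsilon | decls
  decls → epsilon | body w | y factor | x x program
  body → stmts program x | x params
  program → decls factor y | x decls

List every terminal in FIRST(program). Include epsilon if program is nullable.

{ i, w, x, y }

From program → decls factor y: decls, factor nullable, take FIRST(decls) ∪ FIRST(factor) ∪ {y} = { i, w, x, y }.
program → x decls contributes {x}.
Union: FIRST(program) = { i, w, x, y }.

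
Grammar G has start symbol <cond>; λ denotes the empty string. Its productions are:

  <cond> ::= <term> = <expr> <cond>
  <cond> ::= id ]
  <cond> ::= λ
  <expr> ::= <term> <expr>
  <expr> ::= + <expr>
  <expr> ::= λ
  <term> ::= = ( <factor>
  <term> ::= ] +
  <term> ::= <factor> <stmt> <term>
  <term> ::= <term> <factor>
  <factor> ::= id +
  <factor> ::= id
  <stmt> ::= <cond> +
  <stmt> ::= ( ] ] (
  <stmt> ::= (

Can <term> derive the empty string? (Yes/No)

No

Nullable nonterminals: <cond>, <expr>.
No production of <term> has an RHS whose symbols are all nullable, so <term> is not nullable.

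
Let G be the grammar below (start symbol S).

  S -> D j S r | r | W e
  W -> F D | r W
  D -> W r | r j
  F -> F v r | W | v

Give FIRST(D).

{ r, v }

From D -> W r: add FIRST(W) = { r, v }.
D -> r j contributes {r}.
Union: FIRST(D) = { r, v }.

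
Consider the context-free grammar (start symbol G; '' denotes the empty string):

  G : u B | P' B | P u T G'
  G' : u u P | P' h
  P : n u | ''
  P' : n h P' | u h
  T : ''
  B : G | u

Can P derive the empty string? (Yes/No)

P has an ''-production, so P ⇒ ''.

Yes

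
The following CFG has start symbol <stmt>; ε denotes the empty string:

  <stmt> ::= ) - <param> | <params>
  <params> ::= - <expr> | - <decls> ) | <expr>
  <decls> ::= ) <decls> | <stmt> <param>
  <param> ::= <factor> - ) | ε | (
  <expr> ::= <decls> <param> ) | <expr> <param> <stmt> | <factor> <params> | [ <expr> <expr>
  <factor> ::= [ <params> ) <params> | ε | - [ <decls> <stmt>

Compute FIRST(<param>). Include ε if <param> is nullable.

From <param> ::= <factor> - ): <factor> nullable, take FIRST(<factor>) ∪ {-} = { -, [ }.
<param> ::= ε contributes ε.
<param> ::= ( contributes {(}.
Union: FIRST(<param>) = { (, -, [, ε }.

{ (, -, [, ε }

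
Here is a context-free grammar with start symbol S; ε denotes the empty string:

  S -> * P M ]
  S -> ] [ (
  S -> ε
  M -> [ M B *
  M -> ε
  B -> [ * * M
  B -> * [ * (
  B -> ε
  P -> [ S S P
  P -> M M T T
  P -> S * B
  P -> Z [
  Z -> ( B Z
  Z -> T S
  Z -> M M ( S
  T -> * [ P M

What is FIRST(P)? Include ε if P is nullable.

{ (, *, [, ] }

P -> [ S S P contributes {[}.
From P -> M M T T: M, M nullable, take FIRST(M) ∪ FIRST(M) ∪ FIRST(T) = { *, [ }.
From P -> S * B: S nullable, take FIRST(S) ∪ {*} = { *, ] }.
From P -> Z [: add FIRST(Z) = { (, *, [ }.
Union: FIRST(P) = { (, *, [, ] }.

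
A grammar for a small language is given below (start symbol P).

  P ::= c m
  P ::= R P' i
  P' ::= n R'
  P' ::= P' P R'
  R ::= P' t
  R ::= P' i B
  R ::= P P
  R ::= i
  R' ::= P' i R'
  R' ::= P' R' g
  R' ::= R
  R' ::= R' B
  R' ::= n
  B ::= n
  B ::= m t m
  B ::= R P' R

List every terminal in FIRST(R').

{ c, i, n }

From R' ::= P' i R': add FIRST(P') = { n }.
From R' ::= P' R' g: add FIRST(P') = { n }.
From R' ::= R: add FIRST(R) = { c, i, n }.
From R' ::= R' B: add FIRST(R') = { c, i, n }.
R' ::= n contributes {n}.
Union: FIRST(R') = { c, i, n }.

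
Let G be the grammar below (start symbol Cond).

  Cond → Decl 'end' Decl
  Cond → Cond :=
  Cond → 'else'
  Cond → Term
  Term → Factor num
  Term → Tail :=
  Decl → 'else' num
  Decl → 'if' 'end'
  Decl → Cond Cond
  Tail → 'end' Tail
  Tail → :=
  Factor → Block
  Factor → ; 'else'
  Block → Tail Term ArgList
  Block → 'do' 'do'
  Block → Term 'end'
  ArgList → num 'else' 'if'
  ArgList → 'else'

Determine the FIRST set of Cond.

{ 'do', 'else', 'end', 'if', :=, ; }

From Cond → Decl 'end' Decl: add FIRST(Decl) = { 'do', 'else', 'end', 'if', :=, ; }.
From Cond → Cond :=: add FIRST(Cond) = { 'do', 'else', 'end', 'if', :=, ; }.
Cond → 'else' contributes {'else'}.
From Cond → Term: add FIRST(Term) = { 'do', 'end', :=, ; }.
Union: FIRST(Cond) = { 'do', 'else', 'end', 'if', :=, ; }.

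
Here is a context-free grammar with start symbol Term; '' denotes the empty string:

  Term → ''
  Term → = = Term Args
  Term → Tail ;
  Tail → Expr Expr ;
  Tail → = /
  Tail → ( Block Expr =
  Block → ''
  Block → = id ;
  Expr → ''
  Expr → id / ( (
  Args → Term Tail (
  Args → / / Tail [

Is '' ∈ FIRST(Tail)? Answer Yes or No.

No

Nullable nonterminals: Block, Expr, Term.
No production of Tail has an RHS whose symbols are all nullable, so Tail is not nullable.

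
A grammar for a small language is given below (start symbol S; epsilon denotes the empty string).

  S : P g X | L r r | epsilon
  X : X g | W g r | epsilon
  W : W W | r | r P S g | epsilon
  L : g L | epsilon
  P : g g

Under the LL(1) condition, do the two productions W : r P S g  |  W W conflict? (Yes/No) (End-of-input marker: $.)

FIRST(r P S g) = { r } and FIRST(W W) = { r, epsilon }.
Both contain r, so the two alternatives are not disjoint — LL(1) conflict.

Yes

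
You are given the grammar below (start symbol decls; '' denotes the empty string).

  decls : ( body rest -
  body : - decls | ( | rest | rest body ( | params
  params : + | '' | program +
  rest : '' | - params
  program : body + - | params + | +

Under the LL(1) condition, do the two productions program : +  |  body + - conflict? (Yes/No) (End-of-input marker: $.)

Yes

FIRST(+) = { + } and FIRST(body + -) = { (, +, - }.
Both contain +, so the two alternatives are not disjoint — LL(1) conflict.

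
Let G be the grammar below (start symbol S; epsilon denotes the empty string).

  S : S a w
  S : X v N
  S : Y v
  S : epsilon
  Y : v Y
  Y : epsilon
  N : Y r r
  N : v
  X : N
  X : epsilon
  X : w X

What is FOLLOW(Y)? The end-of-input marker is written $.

In S : Y v: add FIRST(v) = { v }.
In Y : v Y: Y is at the end, add FOLLOW(Y) = { r, v }.
In N : Y r r: add FIRST(r r) = { r }.
Union: FOLLOW(Y) = { r, v }.

{ r, v }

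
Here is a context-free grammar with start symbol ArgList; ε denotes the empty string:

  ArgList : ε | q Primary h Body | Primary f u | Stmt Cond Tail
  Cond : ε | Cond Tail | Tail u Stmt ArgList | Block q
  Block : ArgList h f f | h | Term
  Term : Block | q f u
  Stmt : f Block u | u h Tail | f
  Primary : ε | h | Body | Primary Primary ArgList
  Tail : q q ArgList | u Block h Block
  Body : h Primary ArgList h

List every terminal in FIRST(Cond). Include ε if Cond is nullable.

Cond : ε contributes ε.
From Cond : Cond Tail: Cond nullable, take FIRST(Cond) ∪ FIRST(Tail) = { f, h, q, u }.
From Cond : Tail u Stmt ArgList: add FIRST(Tail) = { q, u }.
From Cond : Block q: add FIRST(Block) = { f, h, q, u }.
Union: FIRST(Cond) = { f, h, q, u, ε }.

{ f, h, q, u, ε }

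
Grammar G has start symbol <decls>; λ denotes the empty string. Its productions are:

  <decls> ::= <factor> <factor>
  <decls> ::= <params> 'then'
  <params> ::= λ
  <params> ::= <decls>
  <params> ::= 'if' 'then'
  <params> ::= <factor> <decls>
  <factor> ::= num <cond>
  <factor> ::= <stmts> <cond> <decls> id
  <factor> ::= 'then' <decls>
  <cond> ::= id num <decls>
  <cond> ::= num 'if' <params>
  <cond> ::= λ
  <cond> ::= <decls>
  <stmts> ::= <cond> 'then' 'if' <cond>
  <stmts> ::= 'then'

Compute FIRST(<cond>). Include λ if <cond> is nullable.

{ 'if', 'then', id, num, λ }

<cond> ::= id num <decls> contributes {id}.
<cond> ::= num 'if' <params> contributes {num}.
<cond> ::= λ contributes λ.
From <cond> ::= <decls>: add FIRST(<decls>) = { 'if', 'then', id, num }.
Union: FIRST(<cond>) = { 'if', 'then', id, num, λ }.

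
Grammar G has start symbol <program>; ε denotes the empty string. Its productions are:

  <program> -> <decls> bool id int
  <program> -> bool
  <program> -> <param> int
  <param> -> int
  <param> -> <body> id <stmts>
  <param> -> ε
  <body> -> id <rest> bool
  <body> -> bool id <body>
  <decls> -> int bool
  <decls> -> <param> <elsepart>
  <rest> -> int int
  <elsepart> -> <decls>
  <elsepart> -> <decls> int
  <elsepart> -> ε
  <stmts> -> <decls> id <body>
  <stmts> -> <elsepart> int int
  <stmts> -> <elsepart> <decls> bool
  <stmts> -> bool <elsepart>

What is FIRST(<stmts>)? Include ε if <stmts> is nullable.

From <stmts> -> <decls> id <body>: <decls> nullable, take FIRST(<decls>) ∪ {id} = { bool, id, int }.
From <stmts> -> <elsepart> int int: <elsepart> nullable, take FIRST(<elsepart>) ∪ {int} = { bool, id, int }.
From <stmts> -> <elsepart> <decls> bool: <elsepart>, <decls> nullable, take FIRST(<elsepart>) ∪ FIRST(<decls>) ∪ {bool} = { bool, id, int }.
<stmts> -> bool <elsepart> contributes {bool}.
Union: FIRST(<stmts>) = { bool, id, int }.

{ bool, id, int }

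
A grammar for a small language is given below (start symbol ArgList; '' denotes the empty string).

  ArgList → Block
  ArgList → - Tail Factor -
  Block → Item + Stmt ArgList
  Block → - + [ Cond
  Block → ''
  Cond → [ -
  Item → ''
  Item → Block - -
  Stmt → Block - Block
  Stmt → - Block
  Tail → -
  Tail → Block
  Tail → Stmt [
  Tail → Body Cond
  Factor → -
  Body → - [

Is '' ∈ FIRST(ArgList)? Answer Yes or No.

Yes

ArgList → Block and each of Block is nullable, so ArgList ⇒* ''.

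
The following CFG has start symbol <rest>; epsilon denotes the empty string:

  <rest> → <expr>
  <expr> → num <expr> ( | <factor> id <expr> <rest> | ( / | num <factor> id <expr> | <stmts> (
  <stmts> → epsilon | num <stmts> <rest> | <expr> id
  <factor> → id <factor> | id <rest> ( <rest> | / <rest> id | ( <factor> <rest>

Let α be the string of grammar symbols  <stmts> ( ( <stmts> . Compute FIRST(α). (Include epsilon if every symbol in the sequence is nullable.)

{ (, /, id, num }

Add FIRST(<stmts>)\{epsilon} = { (, /, id, num }; <stmts> is nullable, continue.
( is a terminal; add {(} and stop.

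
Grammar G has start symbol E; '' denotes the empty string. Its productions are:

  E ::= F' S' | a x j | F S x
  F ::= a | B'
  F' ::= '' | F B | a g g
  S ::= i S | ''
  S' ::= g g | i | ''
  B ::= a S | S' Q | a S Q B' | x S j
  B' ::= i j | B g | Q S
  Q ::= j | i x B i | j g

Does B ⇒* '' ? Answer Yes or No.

Nullable nonterminals: E, F', S, S'.
No production of B has an RHS whose symbols are all nullable, so B is not nullable.

No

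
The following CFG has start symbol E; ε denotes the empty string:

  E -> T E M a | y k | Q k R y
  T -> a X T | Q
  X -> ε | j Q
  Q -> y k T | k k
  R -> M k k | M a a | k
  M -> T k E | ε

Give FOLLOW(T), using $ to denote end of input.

In E -> T E M a: add FIRST(E M a) = { a, k, y }.
In T -> a X T: T is at the end, add FOLLOW(T) = { a, k, y }.
In Q -> y k T: T is at the end, add FOLLOW(Q) = { a, k, y }.
In M -> T k E: add FIRST(k E) = { k }.
Union: FOLLOW(T) = { a, k, y }.

{ a, k, y }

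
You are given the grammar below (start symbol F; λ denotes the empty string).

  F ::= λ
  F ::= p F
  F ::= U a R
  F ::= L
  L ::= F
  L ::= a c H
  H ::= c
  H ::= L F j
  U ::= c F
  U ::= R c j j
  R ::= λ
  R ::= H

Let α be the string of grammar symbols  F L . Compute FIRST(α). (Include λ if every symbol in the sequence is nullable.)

Add FIRST(F)\{λ} = { a, c, j, p }; F is nullable, continue.
Add FIRST(L)\{λ} = { a, c, j, p }; L is nullable, continue.
Every symbol is nullable, so include λ.

{ a, c, j, p, λ }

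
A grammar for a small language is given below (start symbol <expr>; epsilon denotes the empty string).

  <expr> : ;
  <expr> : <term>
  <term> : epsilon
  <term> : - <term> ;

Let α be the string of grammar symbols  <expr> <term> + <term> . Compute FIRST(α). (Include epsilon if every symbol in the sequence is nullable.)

Add FIRST(<expr>)\{epsilon} = { -, ; }; <expr> is nullable, continue.
Add FIRST(<term>)\{epsilon} = { - }; <term> is nullable, continue.
+ is a terminal; add {+} and stop.

{ +, -, ; }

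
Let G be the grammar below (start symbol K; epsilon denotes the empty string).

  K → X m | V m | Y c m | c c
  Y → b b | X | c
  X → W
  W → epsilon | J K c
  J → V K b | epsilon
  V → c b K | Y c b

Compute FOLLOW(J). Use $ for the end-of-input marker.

In W → J K c: add FIRST(K c) = { b, c, m }.
Union: FOLLOW(J) = { b, c, m }.

{ b, c, m }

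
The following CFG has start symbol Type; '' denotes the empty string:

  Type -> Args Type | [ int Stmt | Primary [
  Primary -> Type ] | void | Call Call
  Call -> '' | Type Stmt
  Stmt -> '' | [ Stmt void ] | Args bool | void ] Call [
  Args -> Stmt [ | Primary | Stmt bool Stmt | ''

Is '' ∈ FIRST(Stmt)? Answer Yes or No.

Yes

Stmt has an ''-production, so Stmt ⇒ ''.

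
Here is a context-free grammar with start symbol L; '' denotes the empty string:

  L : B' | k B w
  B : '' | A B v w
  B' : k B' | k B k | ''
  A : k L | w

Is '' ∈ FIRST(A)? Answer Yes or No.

No

Nullable nonterminals: B, B', L.
No production of A has an RHS whose symbols are all nullable, so A is not nullable.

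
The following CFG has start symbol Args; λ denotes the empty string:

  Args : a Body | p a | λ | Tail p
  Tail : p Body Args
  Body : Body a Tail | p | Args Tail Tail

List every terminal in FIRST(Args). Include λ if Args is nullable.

{ a, p, λ }

Args : a Body contributes {a}.
Args : p a contributes {p}.
Args : λ contributes λ.
From Args : Tail p: add FIRST(Tail) = { p }.
Union: FIRST(Args) = { a, p, λ }.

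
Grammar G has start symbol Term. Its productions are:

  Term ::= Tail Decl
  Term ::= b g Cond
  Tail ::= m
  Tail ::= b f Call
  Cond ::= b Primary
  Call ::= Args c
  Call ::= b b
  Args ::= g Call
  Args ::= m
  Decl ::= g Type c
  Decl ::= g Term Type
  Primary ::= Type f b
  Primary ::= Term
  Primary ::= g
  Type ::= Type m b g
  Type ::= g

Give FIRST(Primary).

From Primary ::= Type f b: add FIRST(Type) = { g }.
From Primary ::= Term: add FIRST(Term) = { b, m }.
Primary ::= g contributes {g}.
Union: FIRST(Primary) = { b, g, m }.

{ b, g, m }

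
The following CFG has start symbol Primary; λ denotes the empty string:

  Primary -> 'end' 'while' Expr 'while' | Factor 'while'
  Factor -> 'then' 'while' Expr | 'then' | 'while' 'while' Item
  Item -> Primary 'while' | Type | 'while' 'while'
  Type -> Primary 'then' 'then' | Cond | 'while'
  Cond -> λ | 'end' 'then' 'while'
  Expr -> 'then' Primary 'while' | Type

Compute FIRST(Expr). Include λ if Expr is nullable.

{ 'end', 'then', 'while', λ }

Expr -> 'then' Primary 'while' contributes {'then'}.
From Expr -> Type: add FIRST(Type) = { 'end', 'then', 'while', λ } (including λ since Type is nullable).
Union: FIRST(Expr) = { 'end', 'then', 'while', λ }.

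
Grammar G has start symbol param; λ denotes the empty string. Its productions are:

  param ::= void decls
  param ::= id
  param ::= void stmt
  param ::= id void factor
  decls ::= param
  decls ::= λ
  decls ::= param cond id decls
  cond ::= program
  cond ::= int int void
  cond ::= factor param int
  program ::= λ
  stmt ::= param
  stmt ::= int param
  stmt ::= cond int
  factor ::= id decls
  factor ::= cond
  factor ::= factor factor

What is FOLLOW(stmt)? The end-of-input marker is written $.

In param ::= void stmt: stmt is at the end, add FOLLOW(param) = { $, id, int, void }.
Union: FOLLOW(stmt) = { $, id, int, void }.

{ $, id, int, void }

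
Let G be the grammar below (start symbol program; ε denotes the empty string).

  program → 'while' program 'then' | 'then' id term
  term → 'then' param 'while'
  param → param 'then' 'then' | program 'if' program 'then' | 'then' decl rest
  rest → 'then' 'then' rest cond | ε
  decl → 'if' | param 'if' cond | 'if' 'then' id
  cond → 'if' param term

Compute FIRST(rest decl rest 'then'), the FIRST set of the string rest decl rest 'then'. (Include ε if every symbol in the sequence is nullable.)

Add FIRST(rest)\{ε} = { 'then' }; rest is nullable, continue.
Add FIRST(decl) = { 'if', 'then', 'while' }; decl is not nullable, stop.

{ 'if', 'then', 'while' }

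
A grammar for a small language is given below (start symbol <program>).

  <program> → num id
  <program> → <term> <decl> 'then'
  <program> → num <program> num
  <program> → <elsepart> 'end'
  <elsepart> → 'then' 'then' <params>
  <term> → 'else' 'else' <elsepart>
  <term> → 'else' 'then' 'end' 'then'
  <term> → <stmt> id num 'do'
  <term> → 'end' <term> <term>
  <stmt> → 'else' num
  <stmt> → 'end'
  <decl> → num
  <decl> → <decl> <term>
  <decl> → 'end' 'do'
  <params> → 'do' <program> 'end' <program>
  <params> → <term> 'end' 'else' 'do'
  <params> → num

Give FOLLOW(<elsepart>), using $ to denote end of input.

In <program> → <elsepart> 'end': add FIRST('end') = { 'end' }.
In <term> → 'else' 'else' <elsepart>: <elsepart> is at the end, add FOLLOW(<term>) = { 'else', 'end', 'then', num }.
Union: FOLLOW(<elsepart>) = { 'else', 'end', 'then', num }.

{ 'else', 'end', 'then', num }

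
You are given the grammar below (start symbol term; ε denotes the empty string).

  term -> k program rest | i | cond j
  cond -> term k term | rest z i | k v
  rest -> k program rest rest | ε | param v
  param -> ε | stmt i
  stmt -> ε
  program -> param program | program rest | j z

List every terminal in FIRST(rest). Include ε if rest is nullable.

rest -> k program rest rest contributes {k}.
rest -> ε contributes ε.
From rest -> param v: param nullable, take FIRST(param) ∪ {v} = { i, v }.
Union: FIRST(rest) = { i, k, v, ε }.

{ i, k, v, ε }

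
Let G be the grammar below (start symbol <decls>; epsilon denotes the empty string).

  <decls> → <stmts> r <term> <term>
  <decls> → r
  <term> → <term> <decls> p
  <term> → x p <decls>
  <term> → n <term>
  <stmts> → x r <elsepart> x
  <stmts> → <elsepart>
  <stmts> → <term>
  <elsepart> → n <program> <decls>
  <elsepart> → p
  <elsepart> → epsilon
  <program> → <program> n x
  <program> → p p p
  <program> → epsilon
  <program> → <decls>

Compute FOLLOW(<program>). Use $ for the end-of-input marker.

In <elsepart> → n <program> <decls>: add FIRST(<decls>) = { n, p, r, x }.
In <program> → <program> n x: add FIRST(n x) = { n }.
Union: FOLLOW(<program>) = { n, p, r, x }.

{ n, p, r, x }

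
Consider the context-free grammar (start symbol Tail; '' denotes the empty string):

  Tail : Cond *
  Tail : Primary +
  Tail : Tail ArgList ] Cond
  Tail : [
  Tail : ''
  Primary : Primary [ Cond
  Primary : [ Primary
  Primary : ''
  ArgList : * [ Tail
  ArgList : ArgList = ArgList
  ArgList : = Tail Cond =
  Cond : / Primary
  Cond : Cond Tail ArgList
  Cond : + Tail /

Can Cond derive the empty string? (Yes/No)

No

Nullable nonterminals: Primary, Tail.
No production of Cond has an RHS whose symbols are all nullable, so Cond is not nullable.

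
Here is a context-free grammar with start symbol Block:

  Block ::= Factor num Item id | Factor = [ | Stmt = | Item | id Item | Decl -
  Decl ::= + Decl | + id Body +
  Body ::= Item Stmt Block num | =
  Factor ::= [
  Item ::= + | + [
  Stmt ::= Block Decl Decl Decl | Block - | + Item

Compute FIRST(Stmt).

From Stmt ::= Block Decl Decl Decl: add FIRST(Block) = { +, [, id }.
From Stmt ::= Block -: add FIRST(Block) = { +, [, id }.
Stmt ::= + Item contributes {+}.
Union: FIRST(Stmt) = { +, [, id }.

{ +, [, id }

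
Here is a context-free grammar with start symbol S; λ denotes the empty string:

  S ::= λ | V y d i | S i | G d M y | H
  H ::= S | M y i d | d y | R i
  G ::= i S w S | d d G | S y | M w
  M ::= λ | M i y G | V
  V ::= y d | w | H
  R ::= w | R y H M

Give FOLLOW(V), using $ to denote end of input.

In S ::= V y d i: add FIRST(y d i) = { y }.
In M ::= V: V is at the end, add FOLLOW(M) = { i, w, y }.
Union: FOLLOW(V) = { i, w, y }.

{ i, w, y }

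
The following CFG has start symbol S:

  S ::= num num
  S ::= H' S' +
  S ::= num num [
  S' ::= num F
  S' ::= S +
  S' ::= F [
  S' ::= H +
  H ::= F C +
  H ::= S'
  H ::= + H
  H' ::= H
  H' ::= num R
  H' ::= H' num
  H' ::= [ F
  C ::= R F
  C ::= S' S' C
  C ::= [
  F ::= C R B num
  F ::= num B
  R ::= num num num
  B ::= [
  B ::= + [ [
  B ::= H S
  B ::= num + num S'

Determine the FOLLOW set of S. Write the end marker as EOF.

S is the start symbol, so EOF ∈ FOLLOW(S).
In S' ::= S +: add FIRST(+) = { + }.
In B ::= H S: S is at the end, add FOLLOW(B) = { +, [, num }.
Union: FOLLOW(S) = { EOF, +, [, num }.

{ EOF, +, [, num }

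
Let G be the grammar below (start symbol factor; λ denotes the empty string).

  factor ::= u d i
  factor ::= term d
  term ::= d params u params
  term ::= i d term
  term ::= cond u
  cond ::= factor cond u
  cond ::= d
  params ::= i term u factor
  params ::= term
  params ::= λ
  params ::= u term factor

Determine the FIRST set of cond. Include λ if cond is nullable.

From cond ::= factor cond u: add FIRST(factor) = { d, i, u }.
cond ::= d contributes {d}.
Union: FIRST(cond) = { d, i, u }.

{ d, i, u }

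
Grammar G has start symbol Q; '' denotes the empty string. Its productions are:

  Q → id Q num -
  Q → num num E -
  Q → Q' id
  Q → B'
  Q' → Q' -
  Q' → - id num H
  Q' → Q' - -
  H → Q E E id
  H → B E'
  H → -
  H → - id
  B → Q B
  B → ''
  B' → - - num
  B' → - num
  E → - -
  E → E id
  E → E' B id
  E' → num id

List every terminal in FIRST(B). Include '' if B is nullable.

From B → Q B: add FIRST(Q) = { -, id, num }.
B → '' contributes ''.
Union: FIRST(B) = { -, id, num, '' }.

{ -, id, num, '' }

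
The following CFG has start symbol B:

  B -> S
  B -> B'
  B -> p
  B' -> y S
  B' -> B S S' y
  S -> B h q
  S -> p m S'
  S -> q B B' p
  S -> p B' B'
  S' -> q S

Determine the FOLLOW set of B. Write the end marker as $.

B is the start symbol, so $ ∈ FOLLOW(B).
In B' -> B S S' y: add FIRST(S S' y) = { p, q, y }.
In S -> B h q: add FIRST(h q) = { h }.
In S -> q B B' p: add FIRST(B' p) = { p, q, y }.
Union: FOLLOW(B) = { $, h, p, q, y }.

{ $, h, p, q, y }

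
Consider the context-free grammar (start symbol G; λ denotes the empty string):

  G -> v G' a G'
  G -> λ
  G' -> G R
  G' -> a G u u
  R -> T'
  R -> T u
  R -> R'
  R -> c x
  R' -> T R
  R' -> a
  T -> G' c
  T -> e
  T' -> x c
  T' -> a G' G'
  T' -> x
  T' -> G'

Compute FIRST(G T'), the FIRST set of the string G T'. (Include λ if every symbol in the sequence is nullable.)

Add FIRST(G)\{λ} = { v }; G is nullable, continue.
Add FIRST(T') = { a, c, e, v, x }; T' is not nullable, stop.

{ a, c, e, v, x }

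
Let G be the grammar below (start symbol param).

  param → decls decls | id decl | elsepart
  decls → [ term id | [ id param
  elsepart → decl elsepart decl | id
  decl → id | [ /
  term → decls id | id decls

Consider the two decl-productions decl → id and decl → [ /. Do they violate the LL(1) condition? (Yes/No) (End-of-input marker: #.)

No

FIRST(id) = { id } and FIRST([ /) = { [ }.
The FIRST sets are disjoint and neither alternative is nullable — no conflict.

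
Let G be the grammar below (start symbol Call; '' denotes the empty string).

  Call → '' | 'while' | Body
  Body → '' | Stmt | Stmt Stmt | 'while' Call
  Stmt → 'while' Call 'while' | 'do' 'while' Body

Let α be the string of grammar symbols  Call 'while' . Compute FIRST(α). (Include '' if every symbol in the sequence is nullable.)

{ 'do', 'while' }

Add FIRST(Call)\{''} = { 'do', 'while' }; Call is nullable, continue.
'while' is a terminal; add {'while'} and stop.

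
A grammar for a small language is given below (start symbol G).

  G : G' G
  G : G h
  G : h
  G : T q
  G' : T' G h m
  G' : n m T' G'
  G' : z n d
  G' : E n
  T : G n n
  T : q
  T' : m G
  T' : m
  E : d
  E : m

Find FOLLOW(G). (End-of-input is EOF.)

G is the start symbol, so EOF ∈ FOLLOW(G).
In G : G' G: G is at the end, add FOLLOW(G) = { EOF, d, h, m, n, q, z }.
In G : G h: add FIRST(h) = { h }.
In G' : T' G h m: add FIRST(h m) = { h }.
In T : G n n: add FIRST(n n) = { n }.
In T' : m G: G is at the end, add FOLLOW(T') = { d, h, m, n, q, z }.
Union: FOLLOW(G) = { EOF, d, h, m, n, q, z }.

{ EOF, d, h, m, n, q, z }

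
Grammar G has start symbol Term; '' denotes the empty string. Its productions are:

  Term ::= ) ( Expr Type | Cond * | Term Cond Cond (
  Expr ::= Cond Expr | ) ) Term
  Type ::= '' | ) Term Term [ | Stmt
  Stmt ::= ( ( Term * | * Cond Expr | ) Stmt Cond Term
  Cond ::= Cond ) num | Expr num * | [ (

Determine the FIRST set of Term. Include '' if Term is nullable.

{ ), [ }

Term ::= ) ( Expr Type contributes {)}.
From Term ::= Cond *: add FIRST(Cond) = { ), [ }.
From Term ::= Term Cond Cond (: add FIRST(Term) = { ), [ }.
Union: FIRST(Term) = { ), [ }.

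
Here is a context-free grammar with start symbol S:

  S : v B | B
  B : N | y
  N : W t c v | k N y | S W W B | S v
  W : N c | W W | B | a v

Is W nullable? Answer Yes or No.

No

No nonterminal in this grammar is nullable.
No production of W has an RHS whose symbols are all nullable, so W is not nullable.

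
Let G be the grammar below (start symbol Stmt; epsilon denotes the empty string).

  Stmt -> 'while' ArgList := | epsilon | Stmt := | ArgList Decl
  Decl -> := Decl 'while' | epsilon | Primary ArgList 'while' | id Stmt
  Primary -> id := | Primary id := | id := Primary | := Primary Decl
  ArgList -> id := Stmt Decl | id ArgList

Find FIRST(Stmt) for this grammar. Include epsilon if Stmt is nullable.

Stmt -> 'while' ArgList := contributes {'while'}.
Stmt -> epsilon contributes epsilon.
From Stmt -> Stmt :=: Stmt nullable, take FIRST(Stmt) ∪ {:=} = { 'while', :=, id }.
From Stmt -> ArgList Decl: add FIRST(ArgList) = { id }.
Union: FIRST(Stmt) = { 'while', :=, id, epsilon }.

{ 'while', :=, id, epsilon }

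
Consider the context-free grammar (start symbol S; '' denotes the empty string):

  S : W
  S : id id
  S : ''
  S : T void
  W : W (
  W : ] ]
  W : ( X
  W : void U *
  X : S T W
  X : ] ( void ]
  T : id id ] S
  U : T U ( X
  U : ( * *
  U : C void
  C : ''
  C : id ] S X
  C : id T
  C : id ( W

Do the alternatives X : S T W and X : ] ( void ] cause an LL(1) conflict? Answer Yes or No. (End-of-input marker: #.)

FIRST(S T W) = { (, ], id, void } and FIRST(] ( void ]) = { ] }.
Both contain ], so the two alternatives are not disjoint — LL(1) conflict.

Yes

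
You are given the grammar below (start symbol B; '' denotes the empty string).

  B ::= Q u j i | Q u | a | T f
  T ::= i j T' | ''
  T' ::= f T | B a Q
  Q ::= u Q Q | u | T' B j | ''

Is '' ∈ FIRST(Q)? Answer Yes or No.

Q has an ''-production, so Q ⇒ ''.

Yes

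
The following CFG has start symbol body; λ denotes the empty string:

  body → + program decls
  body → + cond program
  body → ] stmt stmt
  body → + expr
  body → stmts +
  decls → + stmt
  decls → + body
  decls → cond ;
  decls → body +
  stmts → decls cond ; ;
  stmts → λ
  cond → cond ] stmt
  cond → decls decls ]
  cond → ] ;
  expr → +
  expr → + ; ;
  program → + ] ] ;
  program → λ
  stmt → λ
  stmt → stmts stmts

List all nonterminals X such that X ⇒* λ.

Directly nullable (have an λ-production): stmts, program, stmt.
No other nonterminal has a production whose RHS symbols are all nullable.

{ program, stmt, stmts }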